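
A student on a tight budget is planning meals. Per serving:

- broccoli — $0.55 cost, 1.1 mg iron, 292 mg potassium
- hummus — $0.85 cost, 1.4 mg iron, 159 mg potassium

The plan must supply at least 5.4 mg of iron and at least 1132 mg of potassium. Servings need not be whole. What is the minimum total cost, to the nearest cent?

$2.70

Two binding constraints pin down two serving amounts, so the optimal mix uses at most two foods. The candidates are each food alone (scaled to the tighter of iron/potassium) and each pair with both constraints tight.
broccoli only: max(5.4/1.1, 1132/292) = 4.909 servings → $2.70.
hummus only: max(5.4/1.4, 1132/159) = 7.119 servings → $6.05.
broccoli + hummus with both tight: 3.105 servings and 1.418 servings → $2.91.
So the least-cost plan costs $2.70.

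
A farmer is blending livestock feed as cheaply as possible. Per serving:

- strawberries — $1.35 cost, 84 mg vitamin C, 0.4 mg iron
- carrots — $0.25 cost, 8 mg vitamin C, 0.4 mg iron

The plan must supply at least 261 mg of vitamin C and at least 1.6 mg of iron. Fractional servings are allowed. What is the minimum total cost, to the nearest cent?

This is a tiny linear program; its minimum lies at a vertex of the feasible set. List the vertices and price them.
strawberries only: max(261/84, 1.6/0.4) = 4 servings → $5.40.
carrots only: max(261/8, 1.6/0.4) = 32.62 servings → $8.16.
strawberries + carrots with both tight: 3.013 servings and 0.9868 servings → $4.31.
Cheapest feasible corner: $4.31.

$4.31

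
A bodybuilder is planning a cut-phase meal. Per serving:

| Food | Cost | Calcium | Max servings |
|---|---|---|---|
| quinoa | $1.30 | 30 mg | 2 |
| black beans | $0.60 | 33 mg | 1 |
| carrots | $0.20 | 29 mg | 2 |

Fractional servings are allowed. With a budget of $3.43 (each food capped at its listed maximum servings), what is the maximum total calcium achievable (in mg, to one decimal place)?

Calcium per dollar: carrots 145, black beans 55, quinoa 23.08.
Take 2 servings of carrots: spends $0.40, +58.0 mg calcium (running total 58.0 mg).
Take 1 serving of black beans: spends $0.60, +33.0 mg calcium (running total 91.0 mg).
Take 1.869 servings of quinoa: spends $2.43, +56.1 mg calcium (running total 147.1 mg).
Filling greedily by calcium-per-dollar is optimal for one linear limit, giving 147.1 mg.

147.1 mg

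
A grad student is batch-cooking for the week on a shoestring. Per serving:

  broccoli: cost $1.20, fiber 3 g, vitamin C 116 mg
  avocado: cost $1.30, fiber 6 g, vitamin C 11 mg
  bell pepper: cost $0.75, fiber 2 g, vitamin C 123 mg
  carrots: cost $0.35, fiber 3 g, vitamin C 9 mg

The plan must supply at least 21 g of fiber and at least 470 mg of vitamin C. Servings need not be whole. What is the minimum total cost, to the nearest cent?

Check every corner: each single food scaled to meet both minima, and each pair solved so both constraints bind.
broccoli only: max(21/3, 470/116) = 7 servings → $8.40.
avocado only: max(21/6, 470/11) = 42.73 servings → $55.55.
bell pepper only: max(21/2, 470/123) = 10.5 servings → $7.88.
carrots only: max(21/3, 470/9) = 52.22 servings → $18.28.
broccoli + avocado with both tight: 3.905 servings and 1.548 servings → $6.70.
broccoli + bell pepper: the both-tight solution has a negative serving — not a feasible corner.
broccoli + carrots with both tight: 3.804 servings and 3.196 servings → $5.68.
avocado + bell pepper with both tight: 2.295 servings and 3.616 servings → $5.70.
avocado + carrots: intersection lies outside the first quadrant.
bell pepper + carrots with both tight: 3.479 servings and 4.681 servings → $4.25.
Cheapest feasible corner: $4.25.

$4.25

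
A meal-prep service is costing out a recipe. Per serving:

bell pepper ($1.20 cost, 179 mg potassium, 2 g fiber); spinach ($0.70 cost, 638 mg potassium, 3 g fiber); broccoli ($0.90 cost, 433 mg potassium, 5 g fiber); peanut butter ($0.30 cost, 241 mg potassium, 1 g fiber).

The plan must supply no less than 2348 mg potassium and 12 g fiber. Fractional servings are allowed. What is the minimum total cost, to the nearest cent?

The cheapest plan sits at a corner of the feasible region — with two constraints it uses at most two foods.
bell pepper only: max(2348/179, 12/2) = 13.12 servings → $15.74.
spinach only: max(2348/638, 12/3) = 4 servings → $2.80.
broccoli only: max(2348/433, 12/5) = 5.423 servings → $4.88.
peanut butter only: max(2348/241, 12/1) = 12 servings → $3.60.
bell pepper + spinach with both tight: 0.8281 servings and 3.448 servings → $3.41.
bell pepper + broccoli: intersection lies outside the first quadrant.
bell pepper + peanut butter with both tight: 1.795 servings and 8.409 servings → $4.68.
spinach + broccoli with both tight: 3.461 servings and 0.3236 servings → $2.71.
spinach + peanut butter: intersection lies outside the first quadrant.
broccoli + peanut butter with both tight: 0.7047 servings and 8.477 servings → $3.18.
So the least-cost plan costs $2.71.

$2.71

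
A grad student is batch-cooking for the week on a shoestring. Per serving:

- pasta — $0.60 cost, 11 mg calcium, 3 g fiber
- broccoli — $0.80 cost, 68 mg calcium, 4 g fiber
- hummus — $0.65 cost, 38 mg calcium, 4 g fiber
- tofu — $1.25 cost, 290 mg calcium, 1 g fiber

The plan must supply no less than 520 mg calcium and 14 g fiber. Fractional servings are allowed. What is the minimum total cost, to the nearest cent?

$3.78

pasta only: max(520/11, 14/3) = 47.27 servings → $28.36.
broccoli only: max(520/68, 14/4) = 7.647 servings → $6.12.
hummus only: max(520/38, 14/4) = 13.68 servings → $8.89.
tofu only: max(520/290, 14/1) = 14 servings → $17.50.
pasta + broccoli with both targets exact would need a negative amount; discard.
pasta + hummus: intersection lies outside the first quadrant.
pasta + tofu with both tight: 4.121 servings and 1.637 servings → $4.52.
broccoli + hummus with both targets exact would need a negative amount; discard.
broccoli + tofu with both tight: 3.242 servings and 1.033 servings → $3.88.
hummus + tofu with both tight: 3.155 servings and 1.38 servings → $3.78.
Cheapest feasible corner: $3.78.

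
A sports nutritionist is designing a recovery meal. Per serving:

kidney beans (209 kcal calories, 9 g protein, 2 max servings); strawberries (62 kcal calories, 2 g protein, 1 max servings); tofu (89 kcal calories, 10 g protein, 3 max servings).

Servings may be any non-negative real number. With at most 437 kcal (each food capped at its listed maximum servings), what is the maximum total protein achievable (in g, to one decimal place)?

37.3 g

Protein per kcal: tofu 0.1124, kidney beans 0.04306, strawberries 0.03226.
Take 3 servings of tofu: uses 267 kcal, +30.0 g protein (running total 30.0 g).
Take 0.8134 servings of kidney beans: uses 170 kcal, +7.3 g protein (running total 37.3 g).
Greedy by best ratio exhausts the calories allowance optimally: 37.3 g.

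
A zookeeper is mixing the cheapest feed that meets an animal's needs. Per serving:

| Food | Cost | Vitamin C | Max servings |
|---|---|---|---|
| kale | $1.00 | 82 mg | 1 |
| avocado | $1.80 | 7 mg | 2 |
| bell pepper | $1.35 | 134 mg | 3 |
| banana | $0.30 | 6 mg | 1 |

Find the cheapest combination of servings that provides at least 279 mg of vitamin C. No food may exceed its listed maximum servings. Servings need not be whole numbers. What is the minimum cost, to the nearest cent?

$2.81

Cost per mg of vitamin C: bell pepper $0.0101, kale $0.0122, banana $0.0500, avocado $0.2571.
Take 2.082 servings of bell pepper: +279.0 mg vitamin C for $2.81 (total $2.81, still need 0.0 mg).
Greedy by cheapest-per-mg is optimal for a single linear constraint, so the minimum cost is $2.81.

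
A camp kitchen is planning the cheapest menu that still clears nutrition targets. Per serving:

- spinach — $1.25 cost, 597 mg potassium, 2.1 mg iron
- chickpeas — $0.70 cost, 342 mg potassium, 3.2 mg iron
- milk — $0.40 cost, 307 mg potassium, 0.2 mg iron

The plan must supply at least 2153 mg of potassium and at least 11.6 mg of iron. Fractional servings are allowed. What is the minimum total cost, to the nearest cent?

$3.68

This is a tiny linear program; its minimum lies at a vertex of the feasible set. List the vertices and price them.
spinach only: max(2153/597, 11.6/2.1) = 5.524 servings → $6.90.
chickpeas only: max(2153/342, 11.6/3.2) = 6.295 servings → $4.41.
milk only: max(2153/307, 11.6/0.2) = 58 servings → $23.20.
spinach + chickpeas with both tight: 2.451 servings and 2.016 servings → $4.48.
spinach + milk with both targets exact would need a negative amount; discard.
chickpeas + milk with both tight: 3.425 servings and 3.197 servings → $3.68.
The minimum over all feasible corners is $3.68.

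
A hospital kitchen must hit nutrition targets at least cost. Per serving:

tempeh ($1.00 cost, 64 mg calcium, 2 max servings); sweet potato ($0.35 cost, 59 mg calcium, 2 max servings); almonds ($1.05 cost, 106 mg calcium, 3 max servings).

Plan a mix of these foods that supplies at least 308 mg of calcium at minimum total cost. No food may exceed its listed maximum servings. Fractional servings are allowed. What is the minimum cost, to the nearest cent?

Cost per mg of calcium: sweet potato $0.0059, almonds $0.0099, tempeh $0.0156.
Take 2 servings of sweet potato: +118.0 mg calcium for $0.70 (total $0.70, still need 190.0 mg).
Take 1.792 servings of almonds: +190.0 mg calcium for $1.88 (total $2.58, still need 0.0 mg).
Greedy by cheapest-per-mg is optimal for a single linear constraint, so the minimum cost is $2.58.

$2.58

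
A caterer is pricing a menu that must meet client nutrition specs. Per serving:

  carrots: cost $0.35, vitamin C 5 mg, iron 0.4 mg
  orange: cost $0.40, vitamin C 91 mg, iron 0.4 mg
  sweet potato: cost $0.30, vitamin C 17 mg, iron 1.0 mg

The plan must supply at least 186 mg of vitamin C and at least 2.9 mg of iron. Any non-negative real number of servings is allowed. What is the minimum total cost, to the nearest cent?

Check every corner: each single food scaled to meet both minima, and each pair solved so both constraints bind.
carrots only: max(186/5, 2.9/0.4) = 37.2 servings → $13.02.
orange only: max(186/91, 2.9/0.4) = 7.25 servings → $2.90.
sweet potato only: max(186/17, 2.9/1.0) = 10.94 servings → $3.28.
carrots + orange with both tight: 5.509 servings and 1.741 servings → $2.62.
carrots + sweet potato: the both-tight solution has a negative serving — not a feasible corner.
orange + sweet potato with both tight: 1.624 servings and 2.251 servings → $1.32.
Cheapest feasible corner: $1.32.

$1.32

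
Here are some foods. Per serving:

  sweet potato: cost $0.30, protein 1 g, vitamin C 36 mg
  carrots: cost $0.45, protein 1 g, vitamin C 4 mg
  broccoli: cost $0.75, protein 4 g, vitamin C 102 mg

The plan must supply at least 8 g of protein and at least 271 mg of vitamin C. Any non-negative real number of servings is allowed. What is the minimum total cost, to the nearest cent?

$1.99

This is a tiny linear program; its minimum lies at a vertex of the feasible set. List the vertices and price them.
sweet potato only: max(8/1, 271/36) = 8 servings → $2.40.
carrots only: max(8/1, 271/4) = 67.75 servings → $30.49.
broccoli only: max(8/4, 271/102) = 2.657 servings → $1.99.
sweet potato + carrots with both tight: 7.469 servings and 0.5312 servings → $2.48.
sweet potato + broccoli with both tight: 6.381 servings and 0.4048 servings → $2.22.
carrots + broccoli with both targets exact would need a negative amount; discard.
The minimum over all feasible corners is $1.99.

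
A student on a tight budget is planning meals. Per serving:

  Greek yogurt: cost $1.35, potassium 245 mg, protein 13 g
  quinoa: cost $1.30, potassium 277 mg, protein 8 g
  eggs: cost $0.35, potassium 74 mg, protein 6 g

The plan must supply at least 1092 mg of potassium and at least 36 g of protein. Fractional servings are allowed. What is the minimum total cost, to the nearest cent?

Check every corner: each single food scaled to meet both minima, and each pair solved so both constraints bind.
Greek yogurt only: max(1092/245, 36/13) = 4.457 servings → $6.02.
quinoa only: max(1092/277, 36/8) = 4.5 servings → $5.85.
eggs only: max(1092/74, 36/6) = 14.76 servings → $5.16.
Greek yogurt + quinoa with both tight: 0.7532 servings and 3.276 servings → $5.28.
Greek yogurt + eggs: the both-tight solution has a negative serving — not a feasible corner.
quinoa + eggs with both tight: 3.634 servings and 1.155 servings → $5.13.
Cheapest feasible corner: $5.13.

$5.13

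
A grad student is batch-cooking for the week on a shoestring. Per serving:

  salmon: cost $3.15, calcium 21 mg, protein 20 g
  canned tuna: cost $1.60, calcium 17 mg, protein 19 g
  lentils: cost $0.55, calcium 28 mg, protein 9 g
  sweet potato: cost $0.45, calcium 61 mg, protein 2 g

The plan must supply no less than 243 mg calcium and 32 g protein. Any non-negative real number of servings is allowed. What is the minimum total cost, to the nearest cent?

$2.81

Minimising a linear cost over {calcium ≥ 243, protein ≥ 32, servings ≥ 0} — the optimum is at a vertex, using one or two foods.
salmon only: max(243/21, 32/20) = 11.57 servings → $36.45.
canned tuna only: max(243/17, 32/19) = 14.29 servings → $22.87.
lentils only: max(243/28, 32/9) = 8.679 servings → $4.77.
sweet potato only: max(243/61, 32/2) = 16 servings → $7.20.
salmon + canned tuna: intersection lies outside the first quadrant.
salmon + lentils: intersection lies outside the first quadrant.
salmon + sweet potato with both tight: 1.244 servings and 3.555 servings → $5.52.
canned tuna + lentils: the both-tight solution has a negative serving — not a feasible corner.
canned tuna + sweet potato with both tight: 1.303 servings and 3.62 servings → $3.71.
lentils + sweet potato with both tight: 2.974 servings and 2.619 servings → $2.81.
So the least-cost plan costs $2.81.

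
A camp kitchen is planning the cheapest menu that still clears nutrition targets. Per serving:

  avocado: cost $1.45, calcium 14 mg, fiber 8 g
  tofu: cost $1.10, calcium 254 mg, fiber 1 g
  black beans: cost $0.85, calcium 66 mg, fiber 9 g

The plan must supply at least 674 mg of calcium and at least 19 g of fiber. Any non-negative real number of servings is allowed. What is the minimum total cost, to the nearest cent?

Check every corner: each single food scaled to meet both minima, and each pair solved so both constraints bind.
avocado only: max(674/14, 19/8) = 48.14 servings → $69.81.
tofu only: max(674/254, 19/1) = 19 servings → $20.90.
black beans only: max(674/66, 19/9) = 10.21 servings → $8.68.
avocado + tofu with both tight: 2.057 servings and 2.54 servings → $5.78.
avocado + black beans: intersection lies outside the first quadrant.
tofu + black beans with both tight: 2.168 servings and 1.87 servings → $3.97.
The minimum over all feasible corners is $3.97.

$3.97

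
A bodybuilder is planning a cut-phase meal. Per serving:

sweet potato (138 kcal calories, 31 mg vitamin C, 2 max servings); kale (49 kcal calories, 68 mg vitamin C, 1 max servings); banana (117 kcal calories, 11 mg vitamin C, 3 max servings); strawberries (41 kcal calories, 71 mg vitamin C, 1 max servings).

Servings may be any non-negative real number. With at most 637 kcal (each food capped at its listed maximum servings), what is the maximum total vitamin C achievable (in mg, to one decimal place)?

Vitamin C per kcal: strawberries 1.732, kale 1.388, sweet potato 0.2246, banana 0.09402.
Take 1 serving of strawberries: uses 41 kcal, +71.0 mg vitamin C (running total 71.0 mg).
Take 1 serving of kale: uses 49 kcal, +68.0 mg vitamin C (running total 139.0 mg).
Take 2 servings of sweet potato: uses 276 kcal, +62.0 mg vitamin C (running total 201.0 mg).
Take 2.316 servings of banana: uses 271 kcal, +25.5 mg vitamin C (running total 226.5 mg).
Greedy by best ratio exhausts the calories allowance optimally: 226.5 mg.

226.5 mg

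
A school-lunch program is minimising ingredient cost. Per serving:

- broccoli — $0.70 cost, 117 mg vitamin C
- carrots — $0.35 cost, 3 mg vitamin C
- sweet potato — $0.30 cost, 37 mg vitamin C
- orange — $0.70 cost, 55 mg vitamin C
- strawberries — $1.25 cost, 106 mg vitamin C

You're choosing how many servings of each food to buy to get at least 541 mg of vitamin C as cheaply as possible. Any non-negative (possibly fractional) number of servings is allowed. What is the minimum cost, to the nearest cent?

Cost per mg of vitamin C: broccoli $0.0060, sweet potato $0.0081, strawberries $0.0118, orange $0.0127, carrots $0.1167.
With no serving limits, use only broccoli: 541 mg / 117 mg = 4.624 servings × $0.70 = $3.24.

$3.24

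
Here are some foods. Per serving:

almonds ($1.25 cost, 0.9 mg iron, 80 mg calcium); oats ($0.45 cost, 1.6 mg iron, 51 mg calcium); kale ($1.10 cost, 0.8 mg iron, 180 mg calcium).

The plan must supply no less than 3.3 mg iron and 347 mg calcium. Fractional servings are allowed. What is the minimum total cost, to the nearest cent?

With two linear requirements the optimum uses one or two foods; enumerate the corners.
almonds only: max(3.3/0.9, 347/80) = 4.338 servings → $5.42.
oats only: max(3.3/1.6, 347/51) = 6.804 servings → $3.06.
kale only: max(3.3/0.8, 347/180) = 4.125 servings → $4.54.
almonds + oats: intersection lies outside the first quadrant.
almonds + kale with both tight: 3.229 servings and 0.4929 servings → $4.58.
oats + kale with both tight: 1.28 servings and 1.565 servings → $2.30.
Cheapest feasible corner: $2.30.

$2.30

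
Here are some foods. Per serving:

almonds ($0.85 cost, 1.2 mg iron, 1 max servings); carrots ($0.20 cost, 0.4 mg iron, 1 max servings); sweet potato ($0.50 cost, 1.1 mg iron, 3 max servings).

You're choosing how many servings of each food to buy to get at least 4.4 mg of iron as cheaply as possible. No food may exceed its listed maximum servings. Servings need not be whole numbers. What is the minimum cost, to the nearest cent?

Cost per mg of iron: sweet potato $0.4545, carrots $0.5000, almonds $0.7083.
Take 3 servings of sweet potato: +3.3 mg iron for $1.50 (total $1.50, still need 1.1 mg).
Take 1 serving of carrots: +0.4 mg iron for $0.20 (total $1.70, still need 0.7 mg).
Take 0.5833 servings of almonds: +0.7 mg iron for $0.50 (total $2.20, still need 0.0 mg).
Filling from the cheapest source first is optimal under one linear minimum: $2.20.

$2.20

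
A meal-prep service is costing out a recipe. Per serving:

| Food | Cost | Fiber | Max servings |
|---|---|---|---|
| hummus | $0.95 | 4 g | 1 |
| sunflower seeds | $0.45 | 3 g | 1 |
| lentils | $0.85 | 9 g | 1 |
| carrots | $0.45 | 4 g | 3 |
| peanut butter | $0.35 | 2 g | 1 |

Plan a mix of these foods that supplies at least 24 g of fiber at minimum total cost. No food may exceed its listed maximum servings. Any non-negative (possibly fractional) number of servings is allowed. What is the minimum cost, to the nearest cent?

Cost per g of fiber: lentils $0.0944, carrots $0.1125, sunflower seeds $0.1500, peanut butter $0.1750, hummus $0.2375.
Take 1 serving of lentils: +9.0 g fiber for $0.85 (total $0.85, still need 15.0 g).
Take 3 servings of carrots: +12.0 g fiber for $1.35 (total $2.20, still need 3.0 g).
Take 1 serving of sunflower seeds: +3.0 g fiber for $0.45 (total $2.65, still need 0.0 g).
Filling from the cheapest source first is optimal under one linear minimum: $2.65.

$2.65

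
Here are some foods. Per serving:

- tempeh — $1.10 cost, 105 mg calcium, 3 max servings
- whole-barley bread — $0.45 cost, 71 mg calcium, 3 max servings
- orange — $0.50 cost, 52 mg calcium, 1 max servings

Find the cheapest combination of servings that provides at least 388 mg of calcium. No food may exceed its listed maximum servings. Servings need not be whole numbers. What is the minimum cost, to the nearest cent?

Cost per mg of calcium: whole-barley bread $0.0063, orange $0.0096, tempeh $0.0105.
Take 3 servings of whole-barley bread: +213.0 mg calcium for $1.35 (total $1.35, still need 175.0 mg).
Take 1 serving of orange: +52.0 mg calcium for $0.50 (total $1.85, still need 123.0 mg).
Take 1.171 servings of tempeh: +123.0 mg calcium for $1.29 (total $3.14, still need 0.0 mg).
Greedy by cheapest-per-mg is optimal for a single linear constraint, so the minimum cost is $3.14.

$3.14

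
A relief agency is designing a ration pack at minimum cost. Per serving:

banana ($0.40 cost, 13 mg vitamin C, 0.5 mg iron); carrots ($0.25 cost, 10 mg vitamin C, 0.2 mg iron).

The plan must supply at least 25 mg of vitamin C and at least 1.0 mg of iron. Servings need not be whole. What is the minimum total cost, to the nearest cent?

banana only: max(25/13, 1.0/0.5) = 2 servings → $0.80.
carrots only: max(25/10, 1.0/0.2) = 5 servings → $1.25.
banana + carrots with both targets exact would need a negative amount; discard.
Cheapest feasible corner: $0.80.

$0.80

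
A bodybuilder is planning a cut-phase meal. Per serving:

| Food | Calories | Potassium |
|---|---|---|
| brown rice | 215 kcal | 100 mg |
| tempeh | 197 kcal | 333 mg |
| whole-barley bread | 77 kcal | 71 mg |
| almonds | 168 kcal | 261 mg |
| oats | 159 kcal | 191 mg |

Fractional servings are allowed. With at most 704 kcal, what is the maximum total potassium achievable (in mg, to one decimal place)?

Potassium per kcal: tempeh 1.69, almonds 1.554, oats 1.201, whole-barley bread 0.9221, brown rice 0.4651.
With no serving limits, spend the whole calories allowance on tempeh: 704 kcal / 197 kcal × 333 mg = 1190.0 mg.

1190.0 mg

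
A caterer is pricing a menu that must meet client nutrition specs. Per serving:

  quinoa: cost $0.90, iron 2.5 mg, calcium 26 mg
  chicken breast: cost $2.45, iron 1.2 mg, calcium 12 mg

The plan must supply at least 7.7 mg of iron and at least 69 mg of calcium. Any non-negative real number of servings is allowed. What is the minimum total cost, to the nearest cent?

Compare the cost at each extreme point of the feasible region.
quinoa only: max(7.7/2.5, 69/26) = 3.08 servings → $2.77.
chicken breast only: max(7.7/1.2, 69/12) = 6.417 servings → $15.72.
quinoa + chicken breast: the both-tight solution has a negative serving — not a feasible corner.
The minimum over all feasible corners is $2.77.

$2.77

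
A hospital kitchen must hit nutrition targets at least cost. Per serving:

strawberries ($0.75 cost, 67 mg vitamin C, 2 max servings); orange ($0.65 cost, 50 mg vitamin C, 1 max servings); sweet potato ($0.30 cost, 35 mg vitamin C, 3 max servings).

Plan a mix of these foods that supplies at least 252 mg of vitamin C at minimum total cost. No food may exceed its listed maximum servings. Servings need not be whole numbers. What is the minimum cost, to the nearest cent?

$2.57

Cost per mg of vitamin C: sweet potato $0.0086, strawberries $0.0112, orange $0.0130.
Take 3 servings of sweet potato: +105.0 mg vitamin C for $0.90 (total $0.90, still need 147.0 mg).
Take 2 servings of strawberries: +134.0 mg vitamin C for $1.50 (total $2.40, still need 13.0 mg).
Take 0.26 servings of orange: +13.0 mg vitamin C for $0.17 (total $2.57, still need 0.0 mg).
Filling from the cheapest source first is optimal under one linear minimum: $2.57.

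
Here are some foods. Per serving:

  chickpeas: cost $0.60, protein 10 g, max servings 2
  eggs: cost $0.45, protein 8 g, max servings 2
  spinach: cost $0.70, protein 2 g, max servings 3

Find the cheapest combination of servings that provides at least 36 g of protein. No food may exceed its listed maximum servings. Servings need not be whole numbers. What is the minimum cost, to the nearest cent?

Cost per g of protein: eggs $0.0563, chickpeas $0.0600, spinach $0.3500.
Take 2 servings of eggs: +16.0 g protein for $0.90 (total $0.90, still need 20.0 g).
Take 2 servings of chickpeas: +20.0 g protein for $1.20 (total $2.10, still need 0.0 g).
Filling from the cheapest source first is optimal under one linear minimum: $2.10.

$2.10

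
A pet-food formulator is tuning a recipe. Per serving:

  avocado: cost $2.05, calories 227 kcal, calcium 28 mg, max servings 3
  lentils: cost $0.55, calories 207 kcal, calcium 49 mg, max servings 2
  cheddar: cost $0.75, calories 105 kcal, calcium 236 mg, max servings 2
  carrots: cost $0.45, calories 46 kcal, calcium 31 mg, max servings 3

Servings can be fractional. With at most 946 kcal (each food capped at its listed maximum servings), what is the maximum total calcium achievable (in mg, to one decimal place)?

685.7 mg

Calcium per kcal: cheddar 2.248, carrots 0.6739, lentils 0.2367, avocado 0.1233.
Take 2 servings of cheddar: uses 210 kcal, +472.0 mg calcium (running total 472.0 mg).
Take 3 servings of carrots: uses 138 kcal, +93.0 mg calcium (running total 565.0 mg).
Take 2 servings of lentils: uses 414 kcal, +98.0 mg calcium (running total 663.0 mg).
Take 0.8106 servings of avocado: uses 184 kcal, +22.7 mg calcium (running total 685.7 mg).
Filling greedily by calcium-per-kcal is optimal for one linear limit, giving 685.7 mg.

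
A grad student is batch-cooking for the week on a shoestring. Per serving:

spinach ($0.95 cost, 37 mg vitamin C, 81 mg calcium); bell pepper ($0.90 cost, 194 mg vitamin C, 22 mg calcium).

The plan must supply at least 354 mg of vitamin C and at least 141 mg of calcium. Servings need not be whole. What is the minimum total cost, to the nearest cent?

Check every corner: each single food scaled to meet both minima, and each pair solved so both constraints bind.
spinach only: max(354/37, 141/81) = 9.568 servings → $9.09.
bell pepper only: max(354/194, 141/22) = 6.409 servings → $5.77.
spinach + bell pepper with both tight: 1.313 servings and 1.574 servings → $2.66.
The minimum over all feasible corners is $2.66.

$2.66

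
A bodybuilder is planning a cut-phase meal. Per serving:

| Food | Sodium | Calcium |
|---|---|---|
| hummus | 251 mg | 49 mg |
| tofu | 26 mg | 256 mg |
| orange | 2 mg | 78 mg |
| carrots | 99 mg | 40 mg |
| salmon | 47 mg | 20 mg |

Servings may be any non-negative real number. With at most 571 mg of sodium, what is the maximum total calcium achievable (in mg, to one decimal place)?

22269.0 mg

Calcium per mg sodium: orange 39, tofu 9.846, salmon 0.4255, carrots 0.404, hummus 0.1952.
With no serving limits, spend the whole sodium allowance on orange: 571 mg / 2 mg × 78 mg = 22269.0 mg.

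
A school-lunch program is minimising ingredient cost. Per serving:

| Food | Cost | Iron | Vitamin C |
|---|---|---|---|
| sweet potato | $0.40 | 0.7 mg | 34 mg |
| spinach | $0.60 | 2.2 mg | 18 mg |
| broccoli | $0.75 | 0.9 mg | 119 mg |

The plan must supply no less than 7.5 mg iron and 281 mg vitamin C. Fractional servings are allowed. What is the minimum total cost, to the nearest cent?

$3.04

The cheapest plan sits at a corner of the feasible region — with two constraints it uses at most two foods.
sweet potato only: max(7.5/0.7, 281/34) = 10.71 servings → $4.29.
spinach only: max(7.5/2.2, 281/18) = 15.61 servings → $9.37.
broccoli only: max(7.5/0.9, 281/119) = 8.333 servings → $6.25.
sweet potato + spinach with both tight: 7.768 servings and 0.9373 servings → $3.67.
sweet potato + broccoli: the both-tight solution has a negative serving — not a feasible corner.
spinach + broccoli with both tight: 2.604 servings and 1.967 servings → $3.04.
Cheapest feasible corner: $3.04.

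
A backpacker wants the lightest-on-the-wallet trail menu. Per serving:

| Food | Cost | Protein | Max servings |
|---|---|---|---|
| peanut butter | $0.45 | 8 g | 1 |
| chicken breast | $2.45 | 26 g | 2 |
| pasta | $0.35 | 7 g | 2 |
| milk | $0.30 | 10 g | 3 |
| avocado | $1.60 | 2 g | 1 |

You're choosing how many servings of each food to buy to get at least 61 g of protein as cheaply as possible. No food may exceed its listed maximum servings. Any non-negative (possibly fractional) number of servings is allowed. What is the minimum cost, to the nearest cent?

$2.90

Cost per g of protein: milk $0.0300, pasta $0.0500, peanut butter $0.0563, chicken breast $0.0942, avocado $0.8000.
Take 3 servings of milk: +30.0 g protein for $0.90 (total $0.90, still need 31.0 g).
Take 2 servings of pasta: +14.0 g protein for $0.70 (total $1.60, still need 17.0 g).
Take 1 serving of peanut butter: +8.0 g protein for $0.45 (total $2.05, still need 9.0 g).
Take 0.3462 servings of chicken breast: +9.0 g protein for $0.85 (total $2.90, still need 0.0 g).
Filling from the cheapest source first is optimal under one linear minimum: $2.90.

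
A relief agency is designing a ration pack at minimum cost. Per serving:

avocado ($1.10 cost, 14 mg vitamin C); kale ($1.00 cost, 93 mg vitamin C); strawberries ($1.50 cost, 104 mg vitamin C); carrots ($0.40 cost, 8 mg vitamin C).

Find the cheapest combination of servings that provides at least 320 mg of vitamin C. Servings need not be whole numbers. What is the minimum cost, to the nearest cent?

Cost per mg of vitamin C: kale $0.0108, strawberries $0.0144, carrots $0.0500, avocado $0.0786.
With no serving limits, use only kale: 320 mg / 93 mg = 3.441 servings × $1.00 = $3.44.

$3.44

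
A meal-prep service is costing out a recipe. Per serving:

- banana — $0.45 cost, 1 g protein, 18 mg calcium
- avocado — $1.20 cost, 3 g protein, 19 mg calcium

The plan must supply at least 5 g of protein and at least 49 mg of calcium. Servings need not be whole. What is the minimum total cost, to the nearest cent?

$2.07

banana only: max(5/1, 49/18) = 5 servings → $2.25.
avocado only: max(5/3, 49/19) = 2.579 servings → $3.09.
banana + avocado with both tight: 1.486 servings and 1.171 servings → $2.07.
Cheapest feasible corner: $2.07.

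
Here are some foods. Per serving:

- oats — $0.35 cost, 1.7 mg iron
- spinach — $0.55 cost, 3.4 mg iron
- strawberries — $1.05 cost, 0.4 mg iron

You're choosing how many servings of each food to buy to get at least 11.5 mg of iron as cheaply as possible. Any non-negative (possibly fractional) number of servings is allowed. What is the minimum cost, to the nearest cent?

$1.86

Cost per mg of iron: spinach $0.1618, oats $0.2059, strawberries $2.6250.
With no serving limits, use only spinach: 11.5 mg / 3.4 mg = 3.382 servings × $0.55 = $1.86.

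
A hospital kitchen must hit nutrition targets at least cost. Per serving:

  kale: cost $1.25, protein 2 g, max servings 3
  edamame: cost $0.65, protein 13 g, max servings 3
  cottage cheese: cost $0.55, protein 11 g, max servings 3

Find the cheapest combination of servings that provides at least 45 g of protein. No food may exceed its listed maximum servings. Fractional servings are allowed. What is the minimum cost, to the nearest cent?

$2.25

Cost per g of protein: edamame $0.0500, cottage cheese $0.0500, kale $0.6250.
Take 3 servings of edamame: +39.0 g protein for $1.95 (total $1.95, still need 6.0 g).
Take 0.5455 servings of cottage cheese: +6.0 g protein for $0.30 (total $2.25, still need 0.0 g).
Filling from the cheapest source first is optimal under one linear minimum: $2.25.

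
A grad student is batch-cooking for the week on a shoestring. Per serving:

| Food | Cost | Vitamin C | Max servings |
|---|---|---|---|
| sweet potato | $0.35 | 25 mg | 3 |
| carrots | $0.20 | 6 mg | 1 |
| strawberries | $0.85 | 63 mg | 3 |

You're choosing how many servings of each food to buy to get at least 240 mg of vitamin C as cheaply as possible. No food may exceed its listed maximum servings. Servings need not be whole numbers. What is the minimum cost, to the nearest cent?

Cost per mg of vitamin C: strawberries $0.0135, sweet potato $0.0140, carrots $0.0333.
Take 3 servings of strawberries: +189.0 mg vitamin C for $2.55 (total $2.55, still need 51.0 mg).
Take 2.04 servings of sweet potato: +51.0 mg vitamin C for $0.71 (total $3.26, still need 0.0 mg).
Greedy by cheapest-per-mg is optimal for a single linear constraint, so the minimum cost is $3.26.

$3.26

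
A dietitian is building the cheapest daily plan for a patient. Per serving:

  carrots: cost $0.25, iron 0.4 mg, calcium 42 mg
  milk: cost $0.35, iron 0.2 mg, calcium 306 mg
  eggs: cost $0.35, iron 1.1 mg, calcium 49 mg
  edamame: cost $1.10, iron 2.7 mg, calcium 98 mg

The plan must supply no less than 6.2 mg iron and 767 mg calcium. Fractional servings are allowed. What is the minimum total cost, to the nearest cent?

$2.45

Check every corner: each single food scaled to meet both minima, and each pair solved so both constraints bind.
carrots only: max(6.2/0.4, 767/42) = 18.26 servings → $4.57.
milk only: max(6.2/0.2, 767/306) = 31 servings → $10.85.
eggs only: max(6.2/1.1, 767/49) = 15.65 servings → $5.48.
edamame only: max(6.2/2.7, 767/98) = 7.827 servings → $8.61.
carrots + milk with both tight: 15.3 servings and 0.407 servings → $3.97.
carrots + eggs with both targets exact would need a negative amount; discard.
carrots + edamame with both targets exact would need a negative amount; discard.
milk + eggs with both tight: 1.652 servings and 5.336 servings → $2.45.
milk + edamame with both tight: 1.814 servings and 2.162 servings → $3.01.
eggs + edamame: intersection lies outside the first quadrant.
The minimum over all feasible corners is $2.45.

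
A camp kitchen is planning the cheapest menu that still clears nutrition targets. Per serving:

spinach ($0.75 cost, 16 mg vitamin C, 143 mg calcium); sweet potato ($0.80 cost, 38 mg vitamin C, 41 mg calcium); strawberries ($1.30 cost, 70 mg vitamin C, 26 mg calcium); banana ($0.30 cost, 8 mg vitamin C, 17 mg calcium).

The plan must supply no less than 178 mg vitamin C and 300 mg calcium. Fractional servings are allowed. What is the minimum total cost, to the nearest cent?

A basic optimal solution has at most two foods positive. Try each food alone and each pair with both targets met exactly.
spinach only: max(178/16, 300/143) = 11.12 servings → $8.34.
sweet potato only: max(178/38, 300/41) = 7.317 servings → $5.85.
strawberries only: max(178/70, 300/26) = 11.54 servings → $15.00.
banana only: max(178/8, 300/17) = 22.25 servings → $6.67.
spinach + sweet potato with both tight: 0.8585 servings and 4.323 servings → $4.10.
spinach + strawberries with both tight: 1.706 servings and 2.153 servings → $4.08.
spinach + banana: the both-tight solution has a negative serving — not a feasible corner.
sweet potato + strawberries: the both-tight solution has a negative serving — not a feasible corner.
sweet potato + banana with both tight: 1.969 servings and 12.9 servings → $5.44.
strawberries + banana with both tight: 0.6375 servings and 16.67 servings → $5.83.
So the least-cost plan costs $4.08.

$4.08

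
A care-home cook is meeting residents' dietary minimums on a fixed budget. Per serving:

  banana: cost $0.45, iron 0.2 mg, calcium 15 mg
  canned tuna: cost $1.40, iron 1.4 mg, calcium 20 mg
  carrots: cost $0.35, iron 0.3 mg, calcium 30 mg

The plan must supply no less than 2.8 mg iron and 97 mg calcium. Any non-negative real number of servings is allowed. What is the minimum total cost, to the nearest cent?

At the optimum either one food covers both requirements or two foods hit both targets exactly; no other combination can be cheaper.
banana only: max(2.8/0.2, 97/15) = 14 servings → $6.30.
canned tuna only: max(2.8/1.4, 97/20) = 4.85 servings → $6.79.
carrots only: max(2.8/0.3, 97/30) = 9.333 servings → $3.27.
banana + canned tuna with both tight: 4.694 servings and 1.329 servings → $3.97.
banana + carrots: intersection lies outside the first quadrant.
canned tuna + carrots with both tight: 1.525 servings and 2.217 servings → $2.91.
The minimum over all feasible corners is $2.91.

$2.91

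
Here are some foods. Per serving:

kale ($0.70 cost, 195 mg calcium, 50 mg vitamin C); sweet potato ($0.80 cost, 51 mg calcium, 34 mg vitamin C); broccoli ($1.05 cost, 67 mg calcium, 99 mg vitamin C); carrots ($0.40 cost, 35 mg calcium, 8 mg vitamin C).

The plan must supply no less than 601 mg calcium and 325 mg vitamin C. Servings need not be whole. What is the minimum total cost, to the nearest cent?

Compare the cost at each extreme point of the feasible region.
kale only: max(601/195, 325/50) = 6.5 servings → $4.55.
sweet potato only: max(601/51, 325/34) = 11.78 servings → $9.43.
broccoli only: max(601/67, 325/99) = 8.97 servings → $9.42.
carrots only: max(601/35, 325/8) = 40.62 servings → $16.25.
kale + sweet potato with both tight: 0.9458 servings and 8.168 servings → $7.20.
kale + broccoli with both tight: 2.364 servings and 2.089 servings → $3.85.
kale + carrots: intersection lies outside the first quadrant.
sweet potato + broccoli: intersection lies outside the first quadrant.
sweet potato + carrots with both tight: 8.398 servings and 4.935 servings → $8.69.
broccoli + carrots with both tight: 2.242 servings and 12.88 servings → $7.51.
So the least-cost plan costs $3.85.

$3.85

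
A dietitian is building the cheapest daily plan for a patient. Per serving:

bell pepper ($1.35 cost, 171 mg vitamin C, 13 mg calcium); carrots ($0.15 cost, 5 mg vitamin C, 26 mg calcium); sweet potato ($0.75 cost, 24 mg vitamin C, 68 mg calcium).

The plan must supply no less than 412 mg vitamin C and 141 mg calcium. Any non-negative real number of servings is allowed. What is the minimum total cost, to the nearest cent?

$3.73

A basic optimal solution has at most two foods positive. Try each food alone and each pair with both targets met exactly.
bell pepper only: max(412/171, 141/13) = 10.85 servings → $14.64.
carrots only: max(412/5, 141/26) = 82.4 servings → $12.36.
sweet potato only: max(412/24, 141/68) = 17.17 servings → $12.88.
bell pepper + carrots with both tight: 2.284 servings and 4.281 servings → $3.73.
bell pepper + sweet potato with both tight: 2.177 servings and 1.657 servings → $4.18.
carrots + sweet potato with both targets exact would need a negative amount; discard.
Cheapest feasible corner: $3.73.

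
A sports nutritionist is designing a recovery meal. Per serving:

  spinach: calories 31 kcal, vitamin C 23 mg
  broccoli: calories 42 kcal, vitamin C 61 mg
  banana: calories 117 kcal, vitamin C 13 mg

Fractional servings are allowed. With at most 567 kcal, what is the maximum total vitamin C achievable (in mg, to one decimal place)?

823.5 mg

Vitamin C per kcal: broccoli 1.452, spinach 0.7419, banana 0.1111.
With no serving limits, spend the whole calories allowance on broccoli: 567 kcal / 42 kcal × 61 mg = 823.5 mg.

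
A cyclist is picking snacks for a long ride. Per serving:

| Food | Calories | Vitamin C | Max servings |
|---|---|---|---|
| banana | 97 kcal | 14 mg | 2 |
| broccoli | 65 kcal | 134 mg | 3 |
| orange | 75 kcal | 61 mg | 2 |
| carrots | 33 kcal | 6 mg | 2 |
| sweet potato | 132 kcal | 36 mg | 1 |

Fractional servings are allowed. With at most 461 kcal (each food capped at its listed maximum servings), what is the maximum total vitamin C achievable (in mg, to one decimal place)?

555.6 mg

Vitamin C per kcal: broccoli 2.062, orange 0.8133, sweet potato 0.2727, carrots 0.1818, banana 0.1443.
Take 3 servings of broccoli: uses 195 kcal, +402.0 mg vitamin C (running total 402.0 mg).
Take 2 servings of orange: uses 150 kcal, +122.0 mg vitamin C (running total 524.0 mg).
Take 0.8788 servings of sweet potato: uses 116 kcal, +31.6 mg vitamin C (running total 555.6 mg).
Greedy by best ratio exhausts the calories allowance optimally: 555.6 mg.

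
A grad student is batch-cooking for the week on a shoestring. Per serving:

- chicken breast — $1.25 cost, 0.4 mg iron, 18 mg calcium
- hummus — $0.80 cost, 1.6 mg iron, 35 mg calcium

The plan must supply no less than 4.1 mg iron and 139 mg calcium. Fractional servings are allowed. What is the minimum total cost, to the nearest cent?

A basic optimal solution has at most two foods positive. Try each food alone and each pair with both targets met exactly.
chicken breast only: max(4.1/0.4, 139/18) = 10.25 servings → $12.81.
hummus only: max(4.1/1.6, 139/35) = 3.971 servings → $3.18.
chicken breast + hummus with both tight: 5.331 servings and 1.23 servings → $7.65.
Cheapest feasible corner: $3.18.

$3.18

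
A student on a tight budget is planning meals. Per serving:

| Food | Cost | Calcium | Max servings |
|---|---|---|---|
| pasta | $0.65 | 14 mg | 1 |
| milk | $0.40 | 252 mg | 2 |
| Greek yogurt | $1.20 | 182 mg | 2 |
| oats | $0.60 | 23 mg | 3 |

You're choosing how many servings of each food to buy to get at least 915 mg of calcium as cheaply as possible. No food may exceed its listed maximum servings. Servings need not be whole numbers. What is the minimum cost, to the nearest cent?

$4.43

Cost per mg of calcium: milk $0.0016, Greek yogurt $0.0066, oats $0.0261, pasta $0.0464.
Take 2 servings of milk: +504.0 mg calcium for $0.80 (total $0.80, still need 411.0 mg).
Take 2 servings of Greek yogurt: +364.0 mg calcium for $2.40 (total $3.20, still need 47.0 mg).
Take 2.043 servings of oats: +47.0 mg calcium for $1.23 (total $4.43, still need 0.0 mg).
Filling from the cheapest source first is optimal under one linear minimum: $4.43.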